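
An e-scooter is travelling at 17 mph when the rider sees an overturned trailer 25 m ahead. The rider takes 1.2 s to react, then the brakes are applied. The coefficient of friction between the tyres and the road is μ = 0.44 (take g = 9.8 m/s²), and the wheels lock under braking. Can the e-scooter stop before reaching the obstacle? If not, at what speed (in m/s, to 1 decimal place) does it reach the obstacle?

17 mph × 0.44704 = 7.5997 m/s.
a = μg = 0.44 × 9.8 = 4.312 m/s².
Reaction distance = 7.5997 × 1.2 = 9.120 m.
Braking distance = v²/(2a) = 57.755 / 8.624 = 6.697 m.
Total stopping distance = 9.120 + 6.697 = 15.817 m, vs 25 m available — it stops with 25 − 15.817 = 9.183 m to spare.

Yes — it stops about 9.2 m short of the obstacle, so it never reaches it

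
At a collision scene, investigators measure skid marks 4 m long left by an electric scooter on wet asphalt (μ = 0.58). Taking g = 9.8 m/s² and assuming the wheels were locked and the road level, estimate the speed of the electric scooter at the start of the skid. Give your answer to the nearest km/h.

Initial speed ≈ 24 km/h

Deceleration a = μg = 0.58 × 9.8 = 5.684 m/s².
v = √(2a·d) = √(2 × 5.684 × 4) = √45.472 = 6.7433 m/s.
= 6.7433 × 3.6 = 24.276 km/h.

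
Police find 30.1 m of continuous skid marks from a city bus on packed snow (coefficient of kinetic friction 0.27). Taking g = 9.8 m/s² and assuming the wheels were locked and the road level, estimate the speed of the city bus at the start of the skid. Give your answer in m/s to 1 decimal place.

Deceleration a = μg = 0.27 × 9.8 = 2.646 m/s².
v = √(2a·d) = √(2 × 2.646 × 30.1) = √159.289 = 12.6210 m/s.

Initial speed ≈ 12.6 m/s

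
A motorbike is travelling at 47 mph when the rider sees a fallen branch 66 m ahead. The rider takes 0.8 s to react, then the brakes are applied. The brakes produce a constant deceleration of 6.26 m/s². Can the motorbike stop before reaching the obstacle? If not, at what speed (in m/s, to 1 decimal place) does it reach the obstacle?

Yes — it stops about 13.9 m short of the obstacle, so it never reaches it

47 mph × 0.44704 = 21.0109 m/s.
Reaction distance = 21.0109 × 0.8 = 16.809 m.
Braking distance = v²/(2a) = 441.458 / 12.520 = 35.260 m.
Total stopping distance = 16.809 + 35.260 = 52.069 m, vs 66 m available — it stops with 66 − 52.069 = 13.931 m to spare.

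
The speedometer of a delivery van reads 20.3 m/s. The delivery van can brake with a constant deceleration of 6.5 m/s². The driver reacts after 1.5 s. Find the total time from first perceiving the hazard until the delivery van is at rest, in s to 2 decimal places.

Total time ≈ 4.62 s

Braking time = v/a = 20.3000 / 6.500 = 3.123 s.
Total = 1.5 + 3.123 = 4.623 s.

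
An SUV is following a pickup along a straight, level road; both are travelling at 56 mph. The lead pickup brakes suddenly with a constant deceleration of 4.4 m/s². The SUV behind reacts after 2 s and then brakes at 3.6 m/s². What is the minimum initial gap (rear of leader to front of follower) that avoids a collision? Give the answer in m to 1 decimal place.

56 mph × 0.44704 = 25.0342 m/s.
Leader travels v²/(2a_L) = 626.711 / 8.800 = 71.217 m before stopping.
Follower covers v·t_r = 25.0342 × 2 = 50.068 m while reacting, then v²/(2a_F) = 626.711 / 7.200 = 87.043 m while braking, for a total of 50.068 + 87.043 = 137.111 m.
Since a_F ≤ a_L and the follower starts braking later, the follower is never slower than the leader, so the closest approach is when both have stopped.
Minimum gap = 137.111 − 71.217 = 65.894 m.

Minimum gap ≈ 65.9 m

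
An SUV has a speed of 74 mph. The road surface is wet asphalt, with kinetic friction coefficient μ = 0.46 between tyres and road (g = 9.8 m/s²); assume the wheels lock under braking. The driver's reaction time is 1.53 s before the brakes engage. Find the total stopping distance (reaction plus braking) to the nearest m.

74 mph × 0.44704 = 33.0810 m/s.
a = μg = 0.46 × 9.8 = 4.508 m/s².
Reaction distance = v·t_r = 33.0810 × 1.53 = 50.614 m.
Braking distance = v²/(2a) = 33.0810² / (2 × 4.508) = 1094.353 / 9.016 = 121.379 m.
Total = 50.614 + 121.379 = 171.993 m.

Total stopping distance ≈ 172 m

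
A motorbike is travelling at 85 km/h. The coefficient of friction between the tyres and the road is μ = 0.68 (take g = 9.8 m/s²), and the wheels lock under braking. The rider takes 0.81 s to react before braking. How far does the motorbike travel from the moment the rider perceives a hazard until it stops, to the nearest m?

85 km/h ÷ 3.6 = 23.6111 m/s.
a = μg = 0.68 × 9.8 = 6.664 m/s².
Reaction distance = v·t_r = 23.6111 × 0.81 = 19.125 m.
Braking distance = v²/(2a) = 23.6111² / (2 × 6.664) = 557.484 / 13.328 = 41.828 m.
Total = 19.125 + 41.828 = 60.953 m.

Total stopping distance ≈ 61 m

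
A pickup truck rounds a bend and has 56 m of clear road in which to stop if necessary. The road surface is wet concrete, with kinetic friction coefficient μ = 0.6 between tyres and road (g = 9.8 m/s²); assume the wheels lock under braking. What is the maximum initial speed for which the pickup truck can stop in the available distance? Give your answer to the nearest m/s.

Maximum speed ≈ 26 m/s

a = μg = 0.6 × 9.8 = 5.880 m/s².
v²/(2a) = d ⇒ v = √(2 × 5.880 × 56) = √658.56 = 25.6624 m/s.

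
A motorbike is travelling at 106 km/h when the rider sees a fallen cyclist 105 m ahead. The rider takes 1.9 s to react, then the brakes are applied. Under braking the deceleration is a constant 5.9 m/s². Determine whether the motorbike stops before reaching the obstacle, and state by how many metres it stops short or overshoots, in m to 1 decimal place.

106 km/h ÷ 3.6 = 29.4444 m/s.
Reaction distance = 29.4444 × 1.9 = 55.944 m.
Braking distance = v²/(2a) = 866.973 / 11.800 = 73.472 m.
Total stopping distance = 55.944 + 73.472 = 129.416 m, vs 105 m available — it cannot stop in time and overshoots by 129.416 − 105 = 24.416 m.

No — it overshoots by 24.4 m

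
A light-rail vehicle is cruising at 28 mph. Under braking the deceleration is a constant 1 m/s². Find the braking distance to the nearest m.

28 mph × 0.44704 = 12.5171 m/s.
Braking distance = v²/(2a) = 12.5171² / (2 × 1.000) = 156.678 / 2.000 = 78.339 m.

Braking distance ≈ 78 m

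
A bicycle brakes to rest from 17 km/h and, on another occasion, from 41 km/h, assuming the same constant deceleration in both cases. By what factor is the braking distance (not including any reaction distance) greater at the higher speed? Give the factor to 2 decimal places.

Braking distance d = v²/(2a), so with a fixed, d ∝ v².
Factor = (41/17)² = 2.4118² = 5.8168.

Factor ≈ 5.82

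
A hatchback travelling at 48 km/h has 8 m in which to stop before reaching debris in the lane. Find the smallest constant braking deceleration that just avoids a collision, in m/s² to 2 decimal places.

Required deceleration ≈ 11.11 m/s²

48 km/h ÷ 3.6 = 13.3333 m/s.
v² = 2a·d ⇒ a = v²/(2d) = 13.3333² / (2 × 8.000) = 177.777 / 16.000 = 11.1111 m/s².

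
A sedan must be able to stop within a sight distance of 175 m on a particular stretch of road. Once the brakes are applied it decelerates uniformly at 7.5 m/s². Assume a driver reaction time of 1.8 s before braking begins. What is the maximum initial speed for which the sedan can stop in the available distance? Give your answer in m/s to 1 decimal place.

Stopping distance: v·t_r + v²/(2a) = 175 with t_r = 1.8 s and a = 7.500 m/s².
So v² + 27.000 v − 2625.00 = 0.
Positive root: v = −a·t_r + √((a·t_r)² + 2a·d) = −13.500 + √(182.250 + 2625.00) = 39.4835 m/s.

Maximum speed ≈ 39.5 m/s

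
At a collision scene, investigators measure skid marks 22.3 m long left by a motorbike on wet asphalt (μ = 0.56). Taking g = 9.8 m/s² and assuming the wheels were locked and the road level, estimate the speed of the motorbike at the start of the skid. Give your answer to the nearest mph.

Initial speed ≈ 35 mph

Deceleration a = μg = 0.56 × 9.8 = 5.488 m/s².
v = √(2a·d) = √(2 × 5.488 × 22.3) = √244.765 = 15.6450 m/s.
= 15.6450 ÷ 0.44704 = 34.997 mph.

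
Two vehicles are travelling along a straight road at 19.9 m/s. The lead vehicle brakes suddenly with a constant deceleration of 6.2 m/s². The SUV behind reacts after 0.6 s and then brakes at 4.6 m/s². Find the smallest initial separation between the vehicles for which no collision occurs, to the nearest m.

Minimum gap ≈ 23 m

Leader travels v²/(2a_L) = 396.010 / 12.400 = 31.936 m before stopping.
Follower covers v·t_r = 19.9000 × 0.6 = 11.940 m while reacting, then v²/(2a_F) = 396.010 / 9.200 = 43.045 m while braking, for a total of 11.940 + 43.045 = 54.985 m.
Since a_F ≤ a_L and the follower starts braking later, the follower is never slower than the leader, so the closest approach is when both have stopped.
Minimum gap = 54.985 − 31.936 = 23.049 m.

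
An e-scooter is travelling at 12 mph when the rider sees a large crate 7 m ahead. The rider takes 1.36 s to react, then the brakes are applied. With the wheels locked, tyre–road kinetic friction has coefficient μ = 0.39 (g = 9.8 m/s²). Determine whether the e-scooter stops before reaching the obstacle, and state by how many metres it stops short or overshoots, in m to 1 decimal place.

12 mph × 0.44704 = 5.3645 m/s.
a = μg = 0.39 × 9.8 = 3.822 m/s².
Reaction distance = 5.3645 × 1.36 = 7.296 m.
Braking distance = v²/(2a) = 28.778 / 7.644 = 3.765 m.
Total stopping distance = 7.296 + 3.765 = 11.061 m, vs 7 m available — it cannot stop in time and overshoots by 11.061 − 7 = 4.061 m.

No — it overshoots by 4.1 m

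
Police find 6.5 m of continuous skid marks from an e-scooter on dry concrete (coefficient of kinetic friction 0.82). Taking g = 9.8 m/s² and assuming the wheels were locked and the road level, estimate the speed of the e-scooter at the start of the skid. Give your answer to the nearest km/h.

Initial speed ≈ 37 km/h

Deceleration a = μg = 0.82 × 9.8 = 8.036 m/s².
v = √(2a·d) = √(2 × 8.036 × 6.5) = √104.468 = 10.2210 m/s.
= 10.2210 × 3.6 = 36.796 km/h.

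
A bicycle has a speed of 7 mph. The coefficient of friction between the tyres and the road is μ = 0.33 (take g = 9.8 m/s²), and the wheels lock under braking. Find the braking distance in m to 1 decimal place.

Braking distance ≈ 1.5 m

7 mph × 0.44704 = 3.1293 m/s.
a = μg = 0.33 × 9.8 = 3.234 m/s².
Braking distance = v²/(2a) = 3.1293² / (2 × 3.234) = 9.793 / 6.468 = 1.514 m.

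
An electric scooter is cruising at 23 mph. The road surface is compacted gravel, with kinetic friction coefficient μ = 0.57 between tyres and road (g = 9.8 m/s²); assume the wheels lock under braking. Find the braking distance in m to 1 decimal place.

Braking distance ≈ 9.5 m

23 mph × 0.44704 = 10.2819 m/s.
a = μg = 0.57 × 9.8 = 5.586 m/s².
Braking distance = v²/(2a) = 10.2819² / (2 × 5.586) = 105.717 / 11.172 = 9.463 m.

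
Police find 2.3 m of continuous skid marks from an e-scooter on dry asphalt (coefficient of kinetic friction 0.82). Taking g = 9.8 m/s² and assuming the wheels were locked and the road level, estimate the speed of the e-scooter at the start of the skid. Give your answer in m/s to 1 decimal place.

Initial speed ≈ 6.1 m/s

Deceleration a = μg = 0.82 × 9.8 = 8.036 m/s².
v = √(2a·d) = √(2 × 8.036 × 2.3) = √36.966 = 6.0800 m/s.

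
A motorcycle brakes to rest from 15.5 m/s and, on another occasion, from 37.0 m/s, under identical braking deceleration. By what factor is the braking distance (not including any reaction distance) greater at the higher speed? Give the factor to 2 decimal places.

Braking distance d = v²/(2a), so with a fixed, d ∝ v².
Factor = (37.0/15.5)² = 2.3871² = 5.6982.

Factor ≈ 5.70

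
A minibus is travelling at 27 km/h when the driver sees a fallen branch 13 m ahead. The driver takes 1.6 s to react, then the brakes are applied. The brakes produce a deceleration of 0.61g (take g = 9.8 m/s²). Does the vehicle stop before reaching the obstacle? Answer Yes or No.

No

27 km/h ÷ 3.6 = 7.5000 m/s.
a = 0.61 × 9.8 = 5.978 m/s².
Reaction distance = 7.5000 × 1.6 = 12.000 m.
Braking distance = v²/(2a) = 56.250 / 11.956 = 4.705 m.
Total stopping distance = 12.000 + 4.705 = 16.705 m, vs 13 m available — it cannot stop in time and overshoots by 16.705 − 13 = 3.705 m.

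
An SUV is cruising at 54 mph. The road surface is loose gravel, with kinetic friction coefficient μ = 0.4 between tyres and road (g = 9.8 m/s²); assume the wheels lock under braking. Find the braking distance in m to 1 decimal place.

Braking distance ≈ 74.3 m

54 mph × 0.44704 = 24.1402 m/s.
a = μg = 0.4 × 9.8 = 3.920 m/s².
Braking distance = v²/(2a) = 24.1402² / (2 × 3.920) = 582.749 / 7.840 = 74.330 m.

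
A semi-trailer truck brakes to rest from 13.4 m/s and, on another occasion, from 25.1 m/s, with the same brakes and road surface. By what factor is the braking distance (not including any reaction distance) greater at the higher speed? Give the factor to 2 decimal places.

Braking distance d = v²/(2a), so with a fixed, d ∝ v².
Factor = (25.1/13.4)² = 1.8731² = 3.5085.

Factor ≈ 3.51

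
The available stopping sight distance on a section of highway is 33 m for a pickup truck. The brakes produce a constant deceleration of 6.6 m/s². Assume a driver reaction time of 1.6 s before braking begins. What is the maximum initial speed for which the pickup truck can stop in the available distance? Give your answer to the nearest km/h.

Stopping distance: v·t_r + v²/(2a) = 33 with t_r = 1.6 s and a = 6.600 m/s².
So v² + 21.120 v − 435.60 = 0.
Positive root: v = −a·t_r + √((a·t_r)² + 2a·d) = −10.560 + √(111.514 + 435.60) = 12.8305 m/s.
12.8305 m/s × 3.6 = 46.190 km/h.

Maximum speed ≈ 46 km/h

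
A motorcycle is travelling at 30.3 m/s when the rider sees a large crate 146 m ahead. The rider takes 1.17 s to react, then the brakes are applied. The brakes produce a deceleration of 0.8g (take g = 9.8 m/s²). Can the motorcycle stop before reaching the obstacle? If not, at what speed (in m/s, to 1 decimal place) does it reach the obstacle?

a = 0.8 × 9.8 = 7.840 m/s².
Reaction distance = 30.3000 × 1.17 = 35.451 m.
Braking distance = v²/(2a) = 918.090 / 15.680 = 58.552 m.
Total stopping distance = 35.451 + 58.552 = 94.003 m, vs 146 m available — it stops with 146 − 94.003 = 51.997 m to spare.

Yes — it stops about 52.0 m short of the obstacle, so it never reaches it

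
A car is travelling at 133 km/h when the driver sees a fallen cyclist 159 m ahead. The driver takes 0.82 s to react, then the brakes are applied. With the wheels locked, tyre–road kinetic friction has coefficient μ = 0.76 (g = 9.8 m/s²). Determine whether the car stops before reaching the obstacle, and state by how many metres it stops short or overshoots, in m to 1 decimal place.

133 km/h ÷ 3.6 = 36.9444 m/s.
a = μg = 0.76 × 9.8 = 7.448 m/s².
Reaction distance = 36.9444 × 0.82 = 30.294 m.
Braking distance = v²/(2a) = 1364.889 / 14.896 = 91.628 m.
Total stopping distance = 30.294 + 91.628 = 121.922 m, vs 159 m available — it stops with 159 − 121.922 = 37.078 m to spare.

Yes — it stops 37.1 m short of the obstacle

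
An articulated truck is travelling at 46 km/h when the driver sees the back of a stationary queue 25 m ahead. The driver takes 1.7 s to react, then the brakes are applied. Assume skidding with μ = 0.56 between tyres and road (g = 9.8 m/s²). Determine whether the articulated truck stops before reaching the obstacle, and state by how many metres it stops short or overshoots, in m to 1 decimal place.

No — it overshoots by 11.6 m

46 km/h ÷ 3.6 = 12.7778 m/s.
a = μg = 0.56 × 9.8 = 5.488 m/s².
Reaction distance = 12.7778 × 1.7 = 21.722 m.
Braking distance = v²/(2a) = 163.272 / 10.976 = 14.875 m.
Total stopping distance = 21.722 + 14.875 = 36.597 m, vs 25 m available — it cannot stop in time and overshoots by 36.597 − 25 = 11.597 m.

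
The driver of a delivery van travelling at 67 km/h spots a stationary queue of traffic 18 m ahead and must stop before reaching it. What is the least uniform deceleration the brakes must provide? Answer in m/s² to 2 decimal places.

Required deceleration ≈ 9.62 m/s²

67 km/h ÷ 3.6 = 18.6111 m/s.
v² = 2a·d ⇒ a = v²/(2d) = 18.6111² / (2 × 18.000) = 346.373 / 36.000 = 9.6215 m/s².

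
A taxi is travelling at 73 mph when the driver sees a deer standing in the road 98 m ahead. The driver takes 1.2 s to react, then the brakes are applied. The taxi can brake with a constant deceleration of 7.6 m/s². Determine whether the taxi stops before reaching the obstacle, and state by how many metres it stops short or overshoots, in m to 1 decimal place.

73 mph × 0.44704 = 32.6339 m/s.
Reaction distance = 32.6339 × 1.2 = 39.161 m.
Braking distance = v²/(2a) = 1064.971 / 15.200 = 70.064 m.
Total stopping distance = 39.161 + 70.064 = 109.225 m, vs 98 m available — it cannot stop in time and overshoots by 109.225 − 98 = 11.225 m.

No — it overshoots by 11.2 m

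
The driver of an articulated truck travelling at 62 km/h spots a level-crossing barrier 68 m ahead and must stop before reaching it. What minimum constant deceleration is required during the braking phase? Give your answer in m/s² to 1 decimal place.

Required deceleration ≈ 2.2 m/s²

62 km/h ÷ 3.6 = 17.2222 m/s.
v² = 2a·d ⇒ a = v²/(2d) = 17.2222² / (2 × 68.000) = 296.604 / 136.000 = 2.1809 m/s².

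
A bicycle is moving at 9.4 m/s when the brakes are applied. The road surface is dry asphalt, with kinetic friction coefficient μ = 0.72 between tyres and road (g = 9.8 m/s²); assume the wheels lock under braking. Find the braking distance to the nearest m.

a = μg = 0.72 × 9.8 = 7.056 m/s².
Braking distance = v²/(2a) = 9.4000² / (2 × 7.056) = 88.360 / 14.112 = 6.261 m.

Braking distance ≈ 6 m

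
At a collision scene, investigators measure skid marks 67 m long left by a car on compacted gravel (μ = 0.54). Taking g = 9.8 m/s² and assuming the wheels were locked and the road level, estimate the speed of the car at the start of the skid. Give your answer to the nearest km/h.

Deceleration a = μg = 0.54 × 9.8 = 5.292 m/s².
v = √(2a·d) = √(2 × 5.292 × 67) = √709.128 = 26.6295 m/s.
= 26.6295 × 3.6 = 95.866 km/h.

Initial speed ≈ 96 km/h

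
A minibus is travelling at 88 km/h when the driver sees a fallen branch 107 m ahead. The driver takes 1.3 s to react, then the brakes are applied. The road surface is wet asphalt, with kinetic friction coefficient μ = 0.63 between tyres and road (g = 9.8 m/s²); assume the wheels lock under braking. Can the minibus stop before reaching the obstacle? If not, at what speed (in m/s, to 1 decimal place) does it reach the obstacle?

Yes — it stops about 26.8 m short of the obstacle, so it never reaches it

88 km/h ÷ 3.6 = 24.4444 m/s.
a = μg = 0.63 × 9.8 = 6.174 m/s².
Reaction distance = 24.4444 × 1.3 = 31.778 m.
Braking distance = v²/(2a) = 597.529 / 12.348 = 48.391 m.
Total stopping distance = 31.778 + 48.391 = 80.169 m, vs 107 m available — it stops with 107 − 80.169 = 26.831 m to spare.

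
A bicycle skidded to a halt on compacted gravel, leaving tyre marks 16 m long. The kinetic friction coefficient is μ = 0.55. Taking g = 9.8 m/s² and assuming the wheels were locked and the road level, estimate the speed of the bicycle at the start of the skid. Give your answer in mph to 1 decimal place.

Initial speed ≈ 29.4 mph

Deceleration a = μg = 0.55 × 9.8 = 5.390 m/s².
v = √(2a·d) = √(2 × 5.390 × 16) = √172.480 = 13.1332 m/s.
= 13.1332 ÷ 0.44704 = 29.378 mph.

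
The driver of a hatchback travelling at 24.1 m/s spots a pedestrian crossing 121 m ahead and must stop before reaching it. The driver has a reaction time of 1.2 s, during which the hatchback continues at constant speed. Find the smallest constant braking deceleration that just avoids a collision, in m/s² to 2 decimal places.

Distance covered during reaction = 24.1000 × 1.2 = 28.920 m.
Distance available for braking: 121 − 28.920 = 92.080 m.
v² = 2a·d ⇒ a = v²/(2d) = 24.1000² / (2 × 92.080) = 580.810 / 184.160 = 3.1538 m/s².

Required deceleration ≈ 3.15 m/s²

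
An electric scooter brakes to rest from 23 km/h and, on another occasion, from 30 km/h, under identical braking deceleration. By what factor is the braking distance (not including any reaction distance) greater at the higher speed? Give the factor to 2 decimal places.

Factor ≈ 1.70

Braking distance d = v²/(2a), so with a fixed, d ∝ v².
Factor = (30/23)² = 1.3043² = 1.7012.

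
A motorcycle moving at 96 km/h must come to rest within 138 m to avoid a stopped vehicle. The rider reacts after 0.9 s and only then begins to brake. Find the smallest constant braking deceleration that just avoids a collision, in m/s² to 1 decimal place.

96 km/h ÷ 3.6 = 26.6667 m/s.
Distance covered during reaction = 26.6667 × 0.9 = 24.000 m.
Distance available for braking: 138 − 24.000 = 114.000 m.
v² = 2a·d ⇒ a = v²/(2d) = 26.6667² / (2 × 114.000) = 711.113 / 228.000 = 3.1189 m/s².

Required deceleration ≈ 3.1 m/s²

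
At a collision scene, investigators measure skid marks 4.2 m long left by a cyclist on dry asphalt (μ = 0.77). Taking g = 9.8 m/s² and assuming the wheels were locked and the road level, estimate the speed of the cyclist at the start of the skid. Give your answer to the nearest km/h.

Initial speed ≈ 29 km/h

Deceleration a = μg = 0.77 × 9.8 = 7.546 m/s².
v = √(2a·d) = √(2 × 7.546 × 4.2) = √63.386 = 7.9615 m/s.
= 7.9615 × 3.6 = 28.661 km/h.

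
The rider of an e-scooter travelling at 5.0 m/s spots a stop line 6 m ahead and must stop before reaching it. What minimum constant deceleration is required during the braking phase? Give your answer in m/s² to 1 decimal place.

v² = 2a·d ⇒ a = v²/(2d) = 5.0000² / (2 × 6.000) = 25.000 / 12.000 = 2.0833 m/s².

Required deceleration ≈ 2.1 m/s²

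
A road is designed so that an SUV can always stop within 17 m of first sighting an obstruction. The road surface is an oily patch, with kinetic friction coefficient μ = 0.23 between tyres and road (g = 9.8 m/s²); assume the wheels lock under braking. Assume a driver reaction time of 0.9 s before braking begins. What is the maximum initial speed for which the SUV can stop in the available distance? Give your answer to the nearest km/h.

Maximum speed ≈ 25 km/h

a = μg = 0.23 × 9.8 = 2.254 m/s².
Stopping distance: v·t_r + v²/(2a) = 17 with t_r = 0.9 s and a = 2.254 m/s².
So v² + 4.057 v − 76.64 = 0.
Positive root: v = −a·t_r + √((a·t_r)² + 2a·d) = −2.029 + √(4.117 + 76.64) = 6.9575 m/s.
6.9575 m/s × 3.6 = 25.047 km/h.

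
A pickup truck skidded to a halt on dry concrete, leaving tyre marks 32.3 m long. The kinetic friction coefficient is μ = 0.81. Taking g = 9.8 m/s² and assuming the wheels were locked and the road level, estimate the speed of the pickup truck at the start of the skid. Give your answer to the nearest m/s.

Deceleration a = μg = 0.81 × 9.8 = 7.938 m/s².
v = √(2a·d) = √(2 × 7.938 × 32.3) = √512.795 = 22.6450 m/s.

Initial speed ≈ 23 m/s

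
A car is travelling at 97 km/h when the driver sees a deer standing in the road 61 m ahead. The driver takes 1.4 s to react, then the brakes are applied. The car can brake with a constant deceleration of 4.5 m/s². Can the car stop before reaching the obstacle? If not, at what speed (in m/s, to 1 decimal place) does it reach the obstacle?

No — it strikes the obstacle at 22.7 m/s

97 km/h ÷ 3.6 = 26.9444 m/s.
Reaction distance = 26.9444 × 1.4 = 37.722 m.
Braking distance needed to stop: v²/(2a) = 726.001 / 9.000 = 80.667 m, so total needed = 37.722 + 80.667 = 118.389 m > 61 m — it cannot stop.
Distance remaining when braking begins: 61 − 37.722 = 23.278 m.
v² = v₀² − 2a·d = 726.001 − 2 × 4.500 × 23.278 = 516.499 m²/s².
v = √516.499 = 22.727 m/s.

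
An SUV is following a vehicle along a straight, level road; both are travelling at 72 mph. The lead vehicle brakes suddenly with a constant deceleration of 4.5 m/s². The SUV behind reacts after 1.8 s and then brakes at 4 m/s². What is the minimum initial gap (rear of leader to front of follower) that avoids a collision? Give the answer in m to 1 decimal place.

Minimum gap ≈ 72.3 m

72 mph × 0.44704 = 32.1869 m/s.
Leader travels v²/(2a_L) = 1035.997 / 9.000 = 115.111 m before stopping.
Follower covers v·t_r = 32.1869 × 1.8 = 57.936 m while reacting, then v²/(2a_F) = 1035.997 / 8.000 = 129.500 m while braking, for a total of 57.936 + 129.500 = 187.436 m.
Since a_F ≤ a_L and the follower starts braking later, the follower is never slower than the leader, so the closest approach is when both have stopped.
Minimum gap = 187.436 − 115.111 = 72.325 m.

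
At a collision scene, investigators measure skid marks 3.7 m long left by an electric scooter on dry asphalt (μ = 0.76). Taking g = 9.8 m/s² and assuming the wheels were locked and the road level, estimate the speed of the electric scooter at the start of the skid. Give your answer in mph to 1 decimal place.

Initial speed ≈ 16.6 mph

Deceleration a = μg = 0.76 × 9.8 = 7.448 m/s².
v = √(2a·d) = √(2 × 7.448 × 3.7) = √55.115 = 7.4239 m/s.
= 7.4239 ÷ 0.44704 = 16.607 mph.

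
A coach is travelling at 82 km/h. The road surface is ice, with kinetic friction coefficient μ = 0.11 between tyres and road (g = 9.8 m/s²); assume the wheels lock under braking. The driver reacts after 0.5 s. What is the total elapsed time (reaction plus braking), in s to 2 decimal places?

Total time ≈ 21.63 s

82 km/h ÷ 3.6 = 22.7778 m/s.
a = μg = 0.11 × 9.8 = 1.078 m/s².
Braking time = v/a = 22.7778 / 1.078 = 21.130 s.
Total = 0.5 + 21.130 = 21.630 s.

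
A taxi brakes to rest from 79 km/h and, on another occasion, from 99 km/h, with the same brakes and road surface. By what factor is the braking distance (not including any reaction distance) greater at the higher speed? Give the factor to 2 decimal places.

Factor ≈ 1.57

Braking distance d = v²/(2a), so with a fixed, d ∝ v².
Factor = (99/79)² = 1.2532² = 1.5705.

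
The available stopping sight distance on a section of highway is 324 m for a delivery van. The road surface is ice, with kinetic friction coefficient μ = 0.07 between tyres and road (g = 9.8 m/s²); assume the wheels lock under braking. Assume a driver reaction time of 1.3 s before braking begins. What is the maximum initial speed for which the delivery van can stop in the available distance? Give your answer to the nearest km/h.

Maximum speed ≈ 73 km/h

a = μg = 0.07 × 9.8 = 0.686 m/s².
Stopping distance: v·t_r + v²/(2a) = 324 with t_r = 1.3 s and a = 0.686 m/s².
So v² + 1.784 v − 444.53 = 0.
Positive root: v = −a·t_r + √((a·t_r)² + 2a·d) = −0.892 + √(0.796 + 444.53) = 20.2107 m/s.
20.2107 m/s × 3.6 = 72.759 km/h.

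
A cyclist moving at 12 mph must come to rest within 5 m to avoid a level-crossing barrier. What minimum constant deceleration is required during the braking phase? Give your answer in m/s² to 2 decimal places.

Required deceleration ≈ 2.88 m/s²

12 mph × 0.44704 = 5.3645 m/s.
v² = 2a·d ⇒ a = v²/(2d) = 5.3645² / (2 × 5.000) = 28.778 / 10.000 = 2.8778 m/s².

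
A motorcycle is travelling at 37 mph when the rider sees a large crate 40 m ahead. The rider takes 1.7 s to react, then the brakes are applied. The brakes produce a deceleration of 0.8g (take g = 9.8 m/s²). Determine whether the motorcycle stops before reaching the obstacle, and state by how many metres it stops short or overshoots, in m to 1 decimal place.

No — it overshoots by 5.6 m

37 mph × 0.44704 = 16.5405 m/s.
a = 0.8 × 9.8 = 7.840 m/s².
Reaction distance = 16.5405 × 1.7 = 28.119 m.
Braking distance = v²/(2a) = 273.588 / 15.680 = 17.448 m.
Total stopping distance = 28.119 + 17.448 = 45.567 m, vs 40 m available — it cannot stop in time and overshoots by 45.567 − 40 = 5.567 m.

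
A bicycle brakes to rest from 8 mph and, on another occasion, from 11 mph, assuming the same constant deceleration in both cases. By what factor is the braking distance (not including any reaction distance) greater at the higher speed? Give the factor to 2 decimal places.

Factor ≈ 1.89

Braking distance d = v²/(2a), so with a fixed, d ∝ v².
Factor = (11/8)² = 1.3750² = 1.8906.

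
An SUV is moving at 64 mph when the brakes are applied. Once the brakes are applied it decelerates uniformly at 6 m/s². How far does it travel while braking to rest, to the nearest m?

64 mph × 0.44704 = 28.6106 m/s.
Braking distance = v²/(2a) = 28.6106² / (2 × 6.000) = 818.566 / 12.000 = 68.214 m.

Braking distance ≈ 68 m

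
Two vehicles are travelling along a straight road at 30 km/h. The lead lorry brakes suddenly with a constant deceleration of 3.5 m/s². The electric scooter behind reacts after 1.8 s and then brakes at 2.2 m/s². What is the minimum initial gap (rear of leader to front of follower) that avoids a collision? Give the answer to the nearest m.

30 km/h ÷ 3.6 = 8.3333 m/s.
Leader travels v²/(2a_L) = 69.444 / 7.000 = 9.921 m before stopping.
Follower covers v·t_r = 8.3333 × 1.8 = 15.000 m while reacting, then v²/(2a_F) = 69.444 / 4.400 = 15.783 m while braking, for a total of 15.000 + 15.783 = 30.783 m.
Since a_F ≤ a_L and the follower starts braking later, the follower is never slower than the leader, so the closest approach is when both have stopped.
Minimum gap = 30.783 − 9.921 = 20.862 m.

Minimum gap ≈ 21 m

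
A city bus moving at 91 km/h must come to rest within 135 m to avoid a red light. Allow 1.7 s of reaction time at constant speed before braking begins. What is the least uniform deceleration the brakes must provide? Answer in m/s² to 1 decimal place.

91 km/h ÷ 3.6 = 25.2778 m/s.
Distance covered during reaction = 25.2778 × 1.7 = 42.972 m.
Distance available for braking: 135 − 42.972 = 92.028 m.
v² = 2a·d ⇒ a = v²/(2d) = 25.2778² / (2 × 92.028) = 638.967 / 184.056 = 3.4716 m/s².

Required deceleration ≈ 3.5 m/s²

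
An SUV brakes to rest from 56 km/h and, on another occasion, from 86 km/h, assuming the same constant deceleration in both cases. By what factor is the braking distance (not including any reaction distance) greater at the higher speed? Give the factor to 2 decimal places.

Braking distance d = v²/(2a), so with a fixed, d ∝ v².
Factor = (86/56)² = 1.5357² = 2.3584.

Factor ≈ 2.36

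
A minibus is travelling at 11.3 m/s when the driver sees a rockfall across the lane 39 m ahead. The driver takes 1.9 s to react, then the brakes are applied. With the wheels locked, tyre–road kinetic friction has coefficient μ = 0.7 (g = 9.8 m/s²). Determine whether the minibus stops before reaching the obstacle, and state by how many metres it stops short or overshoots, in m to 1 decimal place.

Yes — it stops 8.2 m short of the obstacle

a = μg = 0.7 × 9.8 = 6.860 m/s².
Reaction distance = 11.3000 × 1.9 = 21.470 m.
Braking distance = v²/(2a) = 127.690 / 13.720 = 9.307 m.
Total stopping distance = 21.470 + 9.307 = 30.777 m, vs 39 m available — it stops with 39 − 30.777 = 8.223 m to spare.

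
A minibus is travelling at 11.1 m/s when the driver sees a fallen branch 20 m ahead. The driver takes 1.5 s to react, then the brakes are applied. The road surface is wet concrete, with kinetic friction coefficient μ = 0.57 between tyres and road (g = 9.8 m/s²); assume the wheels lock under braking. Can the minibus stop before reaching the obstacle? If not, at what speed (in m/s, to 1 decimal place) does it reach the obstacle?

No — it strikes the obstacle at 9.3 m/s

a = μg = 0.57 × 9.8 = 5.586 m/s².
Reaction distance = 11.1000 × 1.5 = 16.650 m.
Braking distance needed to stop: v²/(2a) = 123.210 / 11.172 = 11.028 m, so total needed = 16.650 + 11.028 = 27.678 m > 20 m — it cannot stop.
Distance remaining when braking begins: 20 − 16.650 = 3.350 m.
v² = v₀² − 2a·d = 123.210 − 2 × 5.586 × 3.350 = 85.784 m²/s².
v = √85.784 = 9.262 m/s.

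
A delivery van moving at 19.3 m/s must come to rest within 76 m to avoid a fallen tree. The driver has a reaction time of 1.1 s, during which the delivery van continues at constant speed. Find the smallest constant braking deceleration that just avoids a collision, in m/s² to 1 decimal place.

Required deceleration ≈ 3.4 m/s²

Distance covered during reaction = 19.3000 × 1.1 = 21.230 m.
Distance available for braking: 76 − 21.230 = 54.770 m.
v² = 2a·d ⇒ a = v²/(2d) = 19.3000² / (2 × 54.770) = 372.490 / 109.540 = 3.4005 m/s².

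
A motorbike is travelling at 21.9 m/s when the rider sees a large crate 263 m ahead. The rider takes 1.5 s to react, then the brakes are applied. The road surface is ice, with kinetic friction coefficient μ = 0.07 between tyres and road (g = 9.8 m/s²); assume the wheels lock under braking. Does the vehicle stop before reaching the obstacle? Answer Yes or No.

No

a = μg = 0.07 × 9.8 = 0.686 m/s².
Reaction distance = 21.9000 × 1.5 = 32.850 m.
Braking distance = v²/(2a) = 479.610 / 1.372 = 349.570 m.
Total stopping distance = 32.850 + 349.570 = 382.420 m, vs 263 m available — it cannot stop in time and overshoots by 382.420 − 263 = 119.420 m.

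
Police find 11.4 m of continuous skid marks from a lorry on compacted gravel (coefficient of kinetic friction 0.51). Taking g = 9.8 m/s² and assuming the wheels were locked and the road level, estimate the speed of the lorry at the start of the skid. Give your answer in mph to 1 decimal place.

Initial speed ≈ 23.9 mph

Deceleration a = μg = 0.51 × 9.8 = 4.998 m/s².
v = √(2a·d) = √(2 × 4.998 × 11.4) = √113.954 = 10.6749 m/s.
= 10.6749 ÷ 0.44704 = 23.879 mph.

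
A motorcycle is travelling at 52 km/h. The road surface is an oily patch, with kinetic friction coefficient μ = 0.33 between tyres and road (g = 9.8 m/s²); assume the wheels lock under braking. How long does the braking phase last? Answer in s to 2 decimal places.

52 km/h ÷ 3.6 = 14.4444 m/s.
a = μg = 0.33 × 9.8 = 3.234 m/s².
Braking time = v/a = 14.4444 / 3.234 = 4.466 s.

Braking time ≈ 4.47 s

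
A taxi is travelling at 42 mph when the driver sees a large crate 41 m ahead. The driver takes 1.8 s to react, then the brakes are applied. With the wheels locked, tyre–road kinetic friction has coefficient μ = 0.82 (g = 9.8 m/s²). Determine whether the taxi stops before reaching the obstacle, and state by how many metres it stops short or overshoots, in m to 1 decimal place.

42 mph × 0.44704 = 18.7757 m/s.
a = μg = 0.82 × 9.8 = 8.036 m/s².
Reaction distance = 18.7757 × 1.8 = 33.796 m.
Braking distance = v²/(2a) = 352.527 / 16.072 = 21.934 m.
Total stopping distance = 33.796 + 21.934 = 55.730 m, vs 41 m available — it cannot stop in time and overshoots by 55.730 − 41 = 14.730 m.

No — it overshoots by 14.7 m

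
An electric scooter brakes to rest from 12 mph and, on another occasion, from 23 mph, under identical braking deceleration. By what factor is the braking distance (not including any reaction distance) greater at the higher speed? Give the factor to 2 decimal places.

Factor ≈ 3.67

Braking distance d = v²/(2a), so with a fixed, d ∝ v².
Factor = (23/12)² = 1.9167² = 3.6737.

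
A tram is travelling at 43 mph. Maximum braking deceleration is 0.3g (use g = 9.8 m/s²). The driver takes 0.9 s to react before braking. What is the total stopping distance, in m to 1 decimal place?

43 mph × 0.44704 = 19.2227 m/s.
a = 0.3 × 9.8 = 2.940 m/s².
Reaction distance = v·t_r = 19.2227 × 0.9 = 17.300 m.
Braking distance = v²/(2a) = 19.2227² / (2 × 2.940) = 369.512 / 5.880 = 62.842 m.
Total = 17.300 + 62.842 = 80.142 m.

Total stopping distance ≈ 80.1 m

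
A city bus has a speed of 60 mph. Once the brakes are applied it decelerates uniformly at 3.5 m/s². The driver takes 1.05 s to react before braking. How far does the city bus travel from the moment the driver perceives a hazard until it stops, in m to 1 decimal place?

Total stopping distance ≈ 130.9 m

60 mph × 0.44704 = 26.8224 m/s.
Reaction distance = v·t_r = 26.8224 × 1.05 = 28.164 m.
Braking distance = v²/(2a) = 26.8224² / (2 × 3.500) = 719.441 / 7.000 = 102.777 m.
Total = 28.164 + 102.777 = 130.941 m.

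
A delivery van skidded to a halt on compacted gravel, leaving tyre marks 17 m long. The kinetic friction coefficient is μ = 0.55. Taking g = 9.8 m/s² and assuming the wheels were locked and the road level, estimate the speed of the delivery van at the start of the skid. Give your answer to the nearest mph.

Initial speed ≈ 30 mph

Deceleration a = μg = 0.55 × 9.8 = 5.390 m/s².
v = √(2a·d) = √(2 × 5.390 × 17) = √183.260 = 13.5374 m/s.
= 13.5374 ÷ 0.44704 = 30.282 mph.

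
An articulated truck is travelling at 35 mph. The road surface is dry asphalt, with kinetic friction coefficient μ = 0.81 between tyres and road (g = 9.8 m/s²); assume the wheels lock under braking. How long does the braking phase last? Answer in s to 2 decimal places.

Braking time ≈ 1.97 s

35 mph × 0.44704 = 15.6464 m/s.
a = μg = 0.81 × 9.8 = 7.938 m/s².
Braking time = v/a = 15.6464 / 7.938 = 1.971 s.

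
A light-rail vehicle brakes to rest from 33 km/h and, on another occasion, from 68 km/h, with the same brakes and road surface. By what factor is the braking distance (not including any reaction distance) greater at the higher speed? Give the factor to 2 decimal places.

Factor ≈ 4.25

Braking distance d = v²/(2a), so with a fixed, d ∝ v².
Factor = (68/33)² = 2.0606² = 4.2461.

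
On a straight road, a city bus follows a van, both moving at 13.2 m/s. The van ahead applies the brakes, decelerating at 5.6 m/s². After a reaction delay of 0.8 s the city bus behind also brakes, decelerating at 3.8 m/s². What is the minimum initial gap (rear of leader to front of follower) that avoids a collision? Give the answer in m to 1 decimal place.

Minimum gap ≈ 17.9 m

Leader travels v²/(2a_L) = 174.240 / 11.200 = 15.557 m before stopping.
Follower covers v·t_r = 13.2000 × 0.8 = 10.560 m while reacting, then v²/(2a_F) = 174.240 / 7.600 = 22.926 m while braking, for a total of 10.560 + 22.926 = 33.486 m.
Since a_F ≤ a_L and the follower starts braking later, the follower is never slower than the leader, so the closest approach is when both have stopped.
Minimum gap = 33.486 − 15.557 = 17.929 m.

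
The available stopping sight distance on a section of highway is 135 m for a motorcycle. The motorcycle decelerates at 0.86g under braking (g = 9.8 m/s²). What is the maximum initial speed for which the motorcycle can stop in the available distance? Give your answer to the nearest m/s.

a = 0.86 × 9.8 = 8.428 m/s².
v²/(2a) = d ⇒ v = √(2 × 8.428 × 135) = √2275.56 = 47.7028 m/s.

Maximum speed ≈ 48 m/s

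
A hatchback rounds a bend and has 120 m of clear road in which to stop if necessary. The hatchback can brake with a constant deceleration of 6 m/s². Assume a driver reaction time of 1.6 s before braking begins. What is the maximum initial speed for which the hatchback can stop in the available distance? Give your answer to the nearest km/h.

Maximum speed ≈ 106 km/h

Stopping distance: v·t_r + v²/(2a) = 120 with t_r = 1.6 s and a = 6.000 m/s².
So v² + 19.200 v − 1440.00 = 0.
Positive root: v = −a·t_r + √((a·t_r)² + 2a·d) = −9.600 + √(92.160 + 1440.00) = 29.5428 m/s.
29.5428 m/s × 3.6 = 106.354 km/h.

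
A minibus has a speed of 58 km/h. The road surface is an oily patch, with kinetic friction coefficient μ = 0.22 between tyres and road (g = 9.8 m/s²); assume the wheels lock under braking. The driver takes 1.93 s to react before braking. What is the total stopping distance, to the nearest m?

Total stopping distance ≈ 91 m

58 km/h ÷ 3.6 = 16.1111 m/s.
a = μg = 0.22 × 9.8 = 2.156 m/s².
Reaction distance = v·t_r = 16.1111 × 1.93 = 31.094 m.
Braking distance = v²/(2a) = 16.1111² / (2 × 2.156) = 259.568 / 4.312 = 60.197 m.
Total = 31.094 + 60.197 = 91.291 m.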